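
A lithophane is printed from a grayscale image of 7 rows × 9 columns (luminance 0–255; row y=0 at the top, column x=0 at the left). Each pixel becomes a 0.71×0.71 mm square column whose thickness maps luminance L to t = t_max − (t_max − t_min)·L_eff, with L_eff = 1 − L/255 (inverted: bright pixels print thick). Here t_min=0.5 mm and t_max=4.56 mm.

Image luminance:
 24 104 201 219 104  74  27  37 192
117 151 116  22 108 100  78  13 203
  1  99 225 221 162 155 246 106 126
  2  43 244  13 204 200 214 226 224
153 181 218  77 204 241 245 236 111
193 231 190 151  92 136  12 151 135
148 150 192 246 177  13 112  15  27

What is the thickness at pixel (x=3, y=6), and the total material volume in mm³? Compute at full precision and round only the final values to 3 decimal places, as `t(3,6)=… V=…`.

span = t_max - t_min = 4.56 - 0.5 = 4.060
L(3,6) = 246, L_eff = 1 - 246/255 = 0.035294 (inverted)
t(3,6) = 4.56 - 4.060·0.035294 = 4.417
Σt over all 7·9 pixels = 2155139/12750 ≈ 169.0305098
V = pitch²·Σt = 0.71²·2155139/12750 = 85.208

t(3,6)=4.417 V=85.208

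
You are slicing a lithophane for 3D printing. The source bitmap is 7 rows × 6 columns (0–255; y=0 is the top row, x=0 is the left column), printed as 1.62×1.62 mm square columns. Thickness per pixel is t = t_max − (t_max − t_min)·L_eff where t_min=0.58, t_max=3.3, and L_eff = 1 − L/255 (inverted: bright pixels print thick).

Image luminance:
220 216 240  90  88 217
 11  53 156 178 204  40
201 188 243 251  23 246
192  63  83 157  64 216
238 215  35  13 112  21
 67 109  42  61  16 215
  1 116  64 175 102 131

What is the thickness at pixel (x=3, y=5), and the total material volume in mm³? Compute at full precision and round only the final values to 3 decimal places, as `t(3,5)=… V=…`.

t(3,5)=1.231 V=214.340

span = t_max - t_min = 3.3 - 0.58 = 2.720
L(3,5) = 61, L_eff = 1 - 61/255 = 0.760784 (inverted)
t(3,5) = 3.3 - 2.720·0.760784 = 1.231
Σt over all 7·6 pixels = 81.672
V = pitch²·Σt = 1.62²·81.672 = 214.340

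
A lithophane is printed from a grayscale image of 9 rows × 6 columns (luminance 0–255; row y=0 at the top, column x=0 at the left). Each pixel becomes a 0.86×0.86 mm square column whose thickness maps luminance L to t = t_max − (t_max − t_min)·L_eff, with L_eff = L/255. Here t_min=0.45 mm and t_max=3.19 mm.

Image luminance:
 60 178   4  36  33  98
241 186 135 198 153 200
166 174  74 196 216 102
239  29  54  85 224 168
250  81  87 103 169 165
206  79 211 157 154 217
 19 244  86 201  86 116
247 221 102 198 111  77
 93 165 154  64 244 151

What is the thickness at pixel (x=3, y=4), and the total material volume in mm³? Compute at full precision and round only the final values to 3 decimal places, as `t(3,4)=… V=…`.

span = t_max - t_min = 3.19 - 0.45 = 2.740
L(3,4) = 103, L_eff = 103/255 = 0.403922
t(3,4) = 3.19 - 2.740·0.403922 = 2.083
Σt over all 9·6 pixels = 190076/2125 ≈ 89.4475294
V = pitch²·Σt = 0.86²·190076/2125 = 66.155

t(3,4)=2.083 V=66.155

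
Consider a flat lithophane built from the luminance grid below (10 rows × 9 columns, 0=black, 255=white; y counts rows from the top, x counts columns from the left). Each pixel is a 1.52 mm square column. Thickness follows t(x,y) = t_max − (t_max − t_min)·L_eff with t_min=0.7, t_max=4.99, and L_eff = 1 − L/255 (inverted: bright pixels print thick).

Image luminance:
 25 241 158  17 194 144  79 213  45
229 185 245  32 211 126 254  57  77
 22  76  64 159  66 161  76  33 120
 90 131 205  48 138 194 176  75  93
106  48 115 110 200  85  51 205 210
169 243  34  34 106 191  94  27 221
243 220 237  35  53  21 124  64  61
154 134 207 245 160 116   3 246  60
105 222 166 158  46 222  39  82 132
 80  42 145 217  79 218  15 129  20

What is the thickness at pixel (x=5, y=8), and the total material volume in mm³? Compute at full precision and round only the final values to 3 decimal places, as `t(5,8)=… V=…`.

span = t_max - t_min = 4.99 - 0.7 = 4.290
L(5,8) = 222, L_eff = 1 - 222/255 = 0.129412 (inverted)
t(5,8) = 4.99 - 4.290·0.129412 = 4.435
Σt over all 10·9 pixels = 534561/2125 ≈ 251.5581176
V = pitch²·Σt = 1.52²·534561/2125 = 581.200

t(5,8)=4.435 V=581.200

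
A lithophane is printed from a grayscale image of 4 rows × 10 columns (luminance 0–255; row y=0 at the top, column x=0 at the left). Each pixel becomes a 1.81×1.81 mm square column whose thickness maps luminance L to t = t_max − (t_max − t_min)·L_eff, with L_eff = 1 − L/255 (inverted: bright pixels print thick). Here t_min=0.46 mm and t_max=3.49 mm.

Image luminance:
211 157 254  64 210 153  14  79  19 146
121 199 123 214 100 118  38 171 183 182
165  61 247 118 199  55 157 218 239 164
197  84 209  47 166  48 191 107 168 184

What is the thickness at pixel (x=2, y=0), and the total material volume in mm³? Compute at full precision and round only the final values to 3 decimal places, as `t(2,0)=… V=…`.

span = t_max - t_min = 3.49 - 0.46 = 3.030
L(2,0) = 254, L_eff = 1 - 254/255 = 0.003922 (inverted)
t(2,0) = 3.49 - 3.030·0.003922 = 3.478
Σt over all 4·10 pixels = 87.08
V = pitch²·Σt = 1.81²·87.08 = 285.283

t(2,0)=3.478 V=285.283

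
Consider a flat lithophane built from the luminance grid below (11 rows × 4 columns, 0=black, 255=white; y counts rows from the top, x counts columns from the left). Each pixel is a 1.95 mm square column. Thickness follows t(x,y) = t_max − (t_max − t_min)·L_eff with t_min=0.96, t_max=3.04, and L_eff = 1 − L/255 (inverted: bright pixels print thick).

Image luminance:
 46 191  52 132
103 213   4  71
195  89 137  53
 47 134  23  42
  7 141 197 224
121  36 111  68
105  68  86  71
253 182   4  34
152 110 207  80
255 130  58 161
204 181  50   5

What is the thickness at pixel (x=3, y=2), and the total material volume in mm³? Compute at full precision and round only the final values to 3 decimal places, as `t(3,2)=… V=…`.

span = t_max - t_min = 3.04 - 0.96 = 2.080
L(3,2) = 53, L_eff = 1 - 53/255 = 0.792157 (inverted)
t(3,2) = 3.04 - 2.080·0.792157 = 1.392
Σt over all 11·4 pixels = 173532/2125 ≈ 81.6621176
V = pitch²·Σt = 1.95²·173532/2125 = 310.520

t(3,2)=1.392 V=310.520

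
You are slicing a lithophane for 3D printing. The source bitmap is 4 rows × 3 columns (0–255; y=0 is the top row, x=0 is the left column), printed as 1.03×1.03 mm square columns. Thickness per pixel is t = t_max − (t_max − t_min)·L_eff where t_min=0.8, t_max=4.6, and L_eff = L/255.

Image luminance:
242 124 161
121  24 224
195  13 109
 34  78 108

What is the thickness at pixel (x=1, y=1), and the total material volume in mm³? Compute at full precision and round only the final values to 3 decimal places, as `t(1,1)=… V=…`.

t(1,1)=4.242 V=35.907

span = t_max - t_min = 4.6 - 0.8 = 3.800
L(1,1) = 24, L_eff = 24/255 = 0.094118
t(1,1) = 4.6 - 3.800·0.094118 = 4.242
Σt over all 4·3 pixels = 43153/1275 ≈ 33.8454902
V = pitch²·Σt = 1.03²·43153/1275 = 35.907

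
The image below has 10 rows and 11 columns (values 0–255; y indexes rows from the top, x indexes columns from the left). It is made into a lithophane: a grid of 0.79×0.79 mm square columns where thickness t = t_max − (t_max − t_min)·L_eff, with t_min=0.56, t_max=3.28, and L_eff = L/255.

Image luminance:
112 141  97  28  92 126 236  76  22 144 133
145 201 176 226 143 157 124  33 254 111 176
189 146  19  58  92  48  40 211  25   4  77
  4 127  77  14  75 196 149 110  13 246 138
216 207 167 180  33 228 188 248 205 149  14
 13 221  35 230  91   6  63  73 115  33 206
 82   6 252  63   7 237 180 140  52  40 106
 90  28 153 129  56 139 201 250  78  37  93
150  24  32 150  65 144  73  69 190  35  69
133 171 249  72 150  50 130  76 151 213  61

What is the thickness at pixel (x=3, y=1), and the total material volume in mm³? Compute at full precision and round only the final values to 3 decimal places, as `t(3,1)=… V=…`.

t(3,1)=0.869 V=139.912

span = t_max - t_min = 3.28 - 0.56 = 2.720
L(3,1) = 226, L_eff = 226/255 = 0.886275
t(3,1) = 3.28 - 2.720·0.886275 = 0.869
Σt over all 10·11 pixels = 84068/375 ≈ 224.1813333
V = pitch²·Σt = 0.79²·84068/375 = 139.912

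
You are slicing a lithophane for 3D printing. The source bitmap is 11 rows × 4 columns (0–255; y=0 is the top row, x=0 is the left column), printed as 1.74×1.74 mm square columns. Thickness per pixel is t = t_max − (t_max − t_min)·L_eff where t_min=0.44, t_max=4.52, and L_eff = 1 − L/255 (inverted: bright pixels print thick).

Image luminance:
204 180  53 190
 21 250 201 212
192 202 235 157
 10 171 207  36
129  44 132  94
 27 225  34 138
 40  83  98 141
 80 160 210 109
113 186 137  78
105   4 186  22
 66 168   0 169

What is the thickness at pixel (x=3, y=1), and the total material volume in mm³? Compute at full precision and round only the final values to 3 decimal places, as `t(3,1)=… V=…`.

span = t_max - t_min = 4.52 - 0.44 = 4.080
L(3,1) = 212, L_eff = 1 - 212/255 = 0.168627 (inverted)
t(3,1) = 4.52 - 4.080·0.168627 = 3.832
Σt over all 11·4 pixels = 107.344
V = pitch²·Σt = 1.74²·107.344 = 324.995

t(3,1)=3.832 V=324.995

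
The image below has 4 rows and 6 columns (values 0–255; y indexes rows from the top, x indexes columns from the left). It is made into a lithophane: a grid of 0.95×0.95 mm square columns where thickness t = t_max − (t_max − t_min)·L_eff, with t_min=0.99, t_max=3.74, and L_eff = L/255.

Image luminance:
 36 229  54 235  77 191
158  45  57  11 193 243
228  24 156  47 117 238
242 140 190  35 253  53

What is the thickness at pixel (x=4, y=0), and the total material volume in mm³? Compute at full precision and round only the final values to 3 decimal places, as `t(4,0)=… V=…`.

t(4,0)=2.910 V=49.357

span = t_max - t_min = 3.74 - 0.99 = 2.750
L(4,0) = 77, L_eff = 77/255 = 0.301961
t(4,0) = 3.74 - 2.750·0.301961 = 2.910
Σt over all 4·6 pixels = 23243/425 ≈ 54.6894118
V = pitch²·Σt = 0.95²·23243/425 = 49.357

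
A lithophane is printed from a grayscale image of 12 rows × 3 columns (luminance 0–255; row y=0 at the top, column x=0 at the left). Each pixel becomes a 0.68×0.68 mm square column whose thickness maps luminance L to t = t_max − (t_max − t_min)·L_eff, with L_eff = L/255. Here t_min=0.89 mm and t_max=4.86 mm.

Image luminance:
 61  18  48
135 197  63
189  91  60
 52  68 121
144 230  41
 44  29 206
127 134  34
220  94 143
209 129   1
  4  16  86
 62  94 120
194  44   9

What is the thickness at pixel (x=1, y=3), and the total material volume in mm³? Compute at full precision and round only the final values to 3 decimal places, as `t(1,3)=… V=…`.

t(1,3)=3.801 V=55.583

span = t_max - t_min = 4.86 - 0.89 = 3.970
L(1,3) = 68, L_eff = 68/255 = 0.266667
t(1,3) = 4.86 - 3.970·0.266667 = 3.801
Σt over all 12·3 pixels = 3065231/25500 ≈ 120.2051373
V = pitch²·Σt = 0.68²·3065231/25500 = 55.583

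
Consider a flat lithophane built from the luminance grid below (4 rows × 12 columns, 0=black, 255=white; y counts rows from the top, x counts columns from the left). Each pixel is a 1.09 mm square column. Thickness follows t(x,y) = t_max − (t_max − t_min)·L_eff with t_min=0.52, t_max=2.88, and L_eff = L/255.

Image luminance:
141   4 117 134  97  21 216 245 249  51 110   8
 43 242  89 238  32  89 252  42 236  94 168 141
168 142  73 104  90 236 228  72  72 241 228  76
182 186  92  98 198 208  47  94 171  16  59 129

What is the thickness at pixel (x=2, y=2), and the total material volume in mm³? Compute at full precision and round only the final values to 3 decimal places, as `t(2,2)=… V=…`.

span = t_max - t_min = 2.88 - 0.52 = 2.360
L(2,2) = 73, L_eff = 73/255 = 0.286275
t(2,2) = 2.88 - 2.360·0.286275 = 2.204
Σt over all 4·12 pixels = 511409/6375 ≈ 80.2210196
V = pitch²·Σt = 1.09²·511409/6375 = 95.311

t(2,2)=2.204 V=95.311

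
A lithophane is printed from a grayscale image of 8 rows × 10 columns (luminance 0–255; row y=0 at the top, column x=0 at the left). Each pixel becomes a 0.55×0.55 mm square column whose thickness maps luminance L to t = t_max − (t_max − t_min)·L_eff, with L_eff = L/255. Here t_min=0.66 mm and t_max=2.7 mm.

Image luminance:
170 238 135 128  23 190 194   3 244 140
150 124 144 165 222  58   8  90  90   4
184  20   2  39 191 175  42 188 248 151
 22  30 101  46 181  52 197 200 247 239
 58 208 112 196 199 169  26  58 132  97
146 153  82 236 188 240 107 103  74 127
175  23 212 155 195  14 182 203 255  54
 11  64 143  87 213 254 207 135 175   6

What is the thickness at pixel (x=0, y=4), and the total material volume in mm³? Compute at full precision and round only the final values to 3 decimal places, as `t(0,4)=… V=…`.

t(0,4)=2.236 V=39.811

span = t_max - t_min = 2.7 - 0.66 = 2.040
L(0,4) = 58, L_eff = 58/255 = 0.227451
t(0,4) = 2.7 - 2.040·0.227451 = 2.236
Σt over all 8·10 pixels = 131.608
V = pitch²·Σt = 0.55²·131.608 = 39.811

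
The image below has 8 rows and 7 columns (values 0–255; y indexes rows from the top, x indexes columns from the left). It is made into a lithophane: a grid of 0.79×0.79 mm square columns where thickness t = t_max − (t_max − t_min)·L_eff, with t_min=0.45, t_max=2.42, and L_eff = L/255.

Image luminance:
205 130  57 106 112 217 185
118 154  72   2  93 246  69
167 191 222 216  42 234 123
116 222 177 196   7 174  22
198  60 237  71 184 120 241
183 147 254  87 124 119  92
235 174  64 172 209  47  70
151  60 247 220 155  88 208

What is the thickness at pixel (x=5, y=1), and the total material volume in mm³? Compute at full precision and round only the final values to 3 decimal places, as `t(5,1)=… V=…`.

span = t_max - t_min = 2.42 - 0.45 = 1.970
L(5,1) = 246, L_eff = 246/255 = 0.964706
t(5,1) = 2.42 - 1.970·0.964706 = 0.520
Σt over all 8·7 pixels = 27377/375 ≈ 73.0053333
V = pitch²·Σt = 0.79²·27377/375 = 45.563

t(5,1)=0.520 V=45.563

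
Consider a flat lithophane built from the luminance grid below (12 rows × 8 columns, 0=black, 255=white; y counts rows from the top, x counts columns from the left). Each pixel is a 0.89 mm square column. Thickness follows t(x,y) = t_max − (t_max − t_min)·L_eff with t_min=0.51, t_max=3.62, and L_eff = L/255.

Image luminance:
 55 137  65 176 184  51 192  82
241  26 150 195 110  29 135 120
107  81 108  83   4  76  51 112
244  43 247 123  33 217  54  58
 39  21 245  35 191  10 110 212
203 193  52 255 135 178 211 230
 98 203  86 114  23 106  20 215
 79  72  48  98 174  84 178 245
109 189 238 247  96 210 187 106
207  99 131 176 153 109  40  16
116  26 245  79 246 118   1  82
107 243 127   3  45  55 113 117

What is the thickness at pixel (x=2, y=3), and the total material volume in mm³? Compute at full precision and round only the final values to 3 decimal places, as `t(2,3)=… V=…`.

t(2,3)=0.608 V=161.392

span = t_max - t_min = 3.62 - 0.51 = 3.110
L(2,3) = 247, L_eff = 247/255 = 0.968627
t(2,3) = 3.62 - 3.110·0.968627 = 0.608
Σt over all 12·8 pixels = 1298923/6375 ≈ 203.7526275
V = pitch²·Σt = 0.89²·1298923/6375 = 161.392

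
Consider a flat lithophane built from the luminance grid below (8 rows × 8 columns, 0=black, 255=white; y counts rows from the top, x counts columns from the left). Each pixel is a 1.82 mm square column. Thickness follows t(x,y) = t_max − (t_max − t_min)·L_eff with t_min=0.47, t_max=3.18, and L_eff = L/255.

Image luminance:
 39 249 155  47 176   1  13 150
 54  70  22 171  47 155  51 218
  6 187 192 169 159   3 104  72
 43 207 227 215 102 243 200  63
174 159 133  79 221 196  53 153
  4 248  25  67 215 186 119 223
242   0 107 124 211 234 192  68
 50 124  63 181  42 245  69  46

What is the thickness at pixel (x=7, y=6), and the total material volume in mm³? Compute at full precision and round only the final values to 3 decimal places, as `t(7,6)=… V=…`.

span = t_max - t_min = 3.18 - 0.47 = 2.710
L(7,6) = 68, L_eff = 68/255 = 0.266667
t(7,6) = 3.18 - 2.710·0.266667 = 2.457
Σt over all 8·8 pixels = 3004687/25500 ≈ 117.8308627
V = pitch²·Σt = 1.82²·3004687/25500 = 390.303

t(7,6)=2.457 V=390.303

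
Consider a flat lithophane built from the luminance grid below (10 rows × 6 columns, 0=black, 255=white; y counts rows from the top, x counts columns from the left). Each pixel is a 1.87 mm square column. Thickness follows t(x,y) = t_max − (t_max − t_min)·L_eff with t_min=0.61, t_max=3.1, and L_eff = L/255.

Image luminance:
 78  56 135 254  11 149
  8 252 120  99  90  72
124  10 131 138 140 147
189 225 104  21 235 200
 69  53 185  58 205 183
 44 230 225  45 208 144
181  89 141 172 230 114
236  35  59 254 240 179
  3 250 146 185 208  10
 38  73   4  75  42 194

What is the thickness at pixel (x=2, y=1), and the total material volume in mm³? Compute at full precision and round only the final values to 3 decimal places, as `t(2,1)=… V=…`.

span = t_max - t_min = 3.1 - 0.61 = 2.490
L(2,1) = 120, L_eff = 120/255 = 0.470588
t(2,1) = 3.1 - 2.490·0.470588 = 1.928
Σt over all 10·6 pixels = 186803/1700 ≈ 109.8841176
V = pitch²·Σt = 1.87²·186803/1700 = 384.254

t(2,1)=1.928 V=384.254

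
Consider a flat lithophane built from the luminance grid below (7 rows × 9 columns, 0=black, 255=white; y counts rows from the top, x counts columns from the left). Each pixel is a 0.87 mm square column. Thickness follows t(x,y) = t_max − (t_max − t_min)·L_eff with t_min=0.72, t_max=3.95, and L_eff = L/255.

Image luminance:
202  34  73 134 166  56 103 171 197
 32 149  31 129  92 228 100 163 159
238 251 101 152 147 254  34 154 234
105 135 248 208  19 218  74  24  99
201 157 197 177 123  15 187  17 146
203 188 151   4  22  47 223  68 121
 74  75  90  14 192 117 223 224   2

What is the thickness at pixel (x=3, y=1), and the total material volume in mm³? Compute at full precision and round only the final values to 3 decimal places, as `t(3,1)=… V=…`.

t(3,1)=2.316 V=110.006

span = t_max - t_min = 3.95 - 0.72 = 3.230
L(3,1) = 129, L_eff = 129/255 = 0.505882
t(3,1) = 3.95 - 3.230·0.505882 = 2.316
Σt over all 7·9 pixels = 145.338
V = pitch²·Σt = 0.87²·145.338 = 110.006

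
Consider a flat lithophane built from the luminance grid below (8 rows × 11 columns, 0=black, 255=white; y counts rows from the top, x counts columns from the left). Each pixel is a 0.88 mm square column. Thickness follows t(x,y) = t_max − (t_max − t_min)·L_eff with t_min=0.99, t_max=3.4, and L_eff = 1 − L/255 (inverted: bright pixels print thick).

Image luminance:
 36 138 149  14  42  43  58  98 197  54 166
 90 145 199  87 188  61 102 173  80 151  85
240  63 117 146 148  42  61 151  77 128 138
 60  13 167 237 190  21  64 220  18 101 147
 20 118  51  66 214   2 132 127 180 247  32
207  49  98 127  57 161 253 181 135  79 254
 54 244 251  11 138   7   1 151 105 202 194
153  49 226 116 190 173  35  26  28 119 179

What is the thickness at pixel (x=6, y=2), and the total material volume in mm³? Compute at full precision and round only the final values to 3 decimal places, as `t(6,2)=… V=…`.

span = t_max - t_min = 3.4 - 0.99 = 2.410
L(6,2) = 61, L_eff = 1 - 61/255 = 0.760784 (inverted)
t(6,2) = 3.4 - 2.410·0.760784 = 1.567
Σt over all 8·11 pixels = 1571729/8500 ≈ 184.9092941
V = pitch²·Σt = 0.88²·1571729/8500 = 143.194

t(6,2)=1.567 V=143.194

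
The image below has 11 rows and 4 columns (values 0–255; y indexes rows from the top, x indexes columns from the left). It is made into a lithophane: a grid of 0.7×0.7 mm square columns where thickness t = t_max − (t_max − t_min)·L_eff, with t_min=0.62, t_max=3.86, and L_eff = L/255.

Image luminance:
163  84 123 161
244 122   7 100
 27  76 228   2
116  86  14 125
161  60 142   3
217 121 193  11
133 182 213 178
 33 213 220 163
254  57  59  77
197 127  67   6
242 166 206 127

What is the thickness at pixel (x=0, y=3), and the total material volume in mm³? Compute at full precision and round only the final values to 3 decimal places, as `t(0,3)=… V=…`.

span = t_max - t_min = 3.86 - 0.62 = 3.240
L(0,3) = 116, L_eff = 116/255 = 0.454902
t(0,3) = 3.86 - 3.240·0.454902 = 2.386
Σt over all 11·4 pixels = 212248/2125 ≈ 99.8814118
V = pitch²·Σt = 0.7²·212248/2125 = 48.942

t(0,3)=2.386 V=48.942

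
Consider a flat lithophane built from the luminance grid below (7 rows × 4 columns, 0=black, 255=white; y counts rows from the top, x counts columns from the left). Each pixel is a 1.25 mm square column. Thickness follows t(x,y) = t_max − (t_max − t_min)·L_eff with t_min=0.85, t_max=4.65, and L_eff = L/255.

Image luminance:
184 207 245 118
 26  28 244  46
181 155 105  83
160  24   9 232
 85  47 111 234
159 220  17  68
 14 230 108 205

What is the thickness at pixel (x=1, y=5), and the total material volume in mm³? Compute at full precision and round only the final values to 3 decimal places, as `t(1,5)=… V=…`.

span = t_max - t_min = 4.65 - 0.85 = 3.800
L(1,5) = 220, L_eff = 220/255 = 0.862745
t(1,5) = 4.65 - 3.800·0.862745 = 1.372
Σt over all 7·4 pixels = 3946/51 ≈ 77.3725490
V = pitch²·Σt = 1.25²·3946/51 = 120.895

t(1,5)=1.372 V=120.895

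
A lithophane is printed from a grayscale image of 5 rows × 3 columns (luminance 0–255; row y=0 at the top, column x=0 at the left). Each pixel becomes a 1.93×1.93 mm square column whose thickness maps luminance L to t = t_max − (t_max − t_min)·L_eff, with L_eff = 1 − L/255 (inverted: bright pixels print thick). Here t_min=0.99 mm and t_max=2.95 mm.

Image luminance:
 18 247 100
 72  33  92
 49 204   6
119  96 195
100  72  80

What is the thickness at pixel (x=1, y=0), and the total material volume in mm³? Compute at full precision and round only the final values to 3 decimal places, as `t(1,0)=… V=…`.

t(1,0)=2.889 V=97.774

span = t_max - t_min = 2.95 - 0.99 = 1.960
L(1,0) = 247, L_eff = 1 - 247/255 = 0.031373 (inverted)
t(1,0) = 2.95 - 1.960·0.031373 = 2.889
Σt over all 5·3 pixels = 669343/25500 ≈ 26.2487451
V = pitch²·Σt = 1.93²·669343/25500 = 97.774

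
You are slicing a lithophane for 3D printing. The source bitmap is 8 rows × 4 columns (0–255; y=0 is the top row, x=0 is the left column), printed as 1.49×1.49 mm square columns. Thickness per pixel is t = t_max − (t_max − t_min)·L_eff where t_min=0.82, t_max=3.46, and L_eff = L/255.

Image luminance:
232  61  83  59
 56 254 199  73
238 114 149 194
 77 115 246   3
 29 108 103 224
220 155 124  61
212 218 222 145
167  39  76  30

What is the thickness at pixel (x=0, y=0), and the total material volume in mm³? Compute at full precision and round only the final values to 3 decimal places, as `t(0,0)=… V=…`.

t(0,0)=1.058 V=147.298

span = t_max - t_min = 3.46 - 0.82 = 2.640
L(0,0) = 232, L_eff = 232/255 = 0.909804
t(0,0) = 3.46 - 2.640·0.909804 = 1.058
Σt over all 8·4 pixels = 140988/2125 ≈ 66.3472941
V = pitch²·Σt = 1.49²·140988/2125 = 147.298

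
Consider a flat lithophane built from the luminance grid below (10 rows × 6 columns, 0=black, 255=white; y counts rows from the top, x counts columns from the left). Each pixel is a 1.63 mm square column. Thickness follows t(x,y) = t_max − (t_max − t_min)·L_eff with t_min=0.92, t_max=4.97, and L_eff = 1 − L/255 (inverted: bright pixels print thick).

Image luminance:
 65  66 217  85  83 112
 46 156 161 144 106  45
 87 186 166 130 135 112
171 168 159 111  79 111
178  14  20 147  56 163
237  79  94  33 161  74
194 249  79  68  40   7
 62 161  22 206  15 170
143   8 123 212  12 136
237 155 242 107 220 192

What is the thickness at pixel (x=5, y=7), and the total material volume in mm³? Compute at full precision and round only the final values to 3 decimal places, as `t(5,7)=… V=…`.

t(5,7)=3.620 V=451.203

span = t_max - t_min = 4.97 - 0.92 = 4.050
L(5,7) = 170, L_eff = 1 - 170/255 = 0.333333 (inverted)
t(5,7) = 4.97 - 4.050·0.333333 = 3.620
Σt over all 10·6 pixels = 288699/1700 ≈ 169.8229412
V = pitch²·Σt = 1.63²·288699/1700 = 451.203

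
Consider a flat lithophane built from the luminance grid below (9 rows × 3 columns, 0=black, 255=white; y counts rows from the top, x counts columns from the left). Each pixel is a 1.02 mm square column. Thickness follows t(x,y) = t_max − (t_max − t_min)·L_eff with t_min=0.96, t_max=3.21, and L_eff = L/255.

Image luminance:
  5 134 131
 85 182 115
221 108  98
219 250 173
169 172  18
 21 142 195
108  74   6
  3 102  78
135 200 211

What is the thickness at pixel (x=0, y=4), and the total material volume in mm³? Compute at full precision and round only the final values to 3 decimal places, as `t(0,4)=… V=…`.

span = t_max - t_min = 3.21 - 0.96 = 2.250
L(0,4) = 169, L_eff = 169/255 = 0.662745
t(0,4) = 3.21 - 2.250·0.662745 = 1.719
Σt over all 9·3 pixels = 48507/850 ≈ 57.0670588
V = pitch²·Σt = 1.02²·48507/850 = 59.373

t(0,4)=1.719 V=59.373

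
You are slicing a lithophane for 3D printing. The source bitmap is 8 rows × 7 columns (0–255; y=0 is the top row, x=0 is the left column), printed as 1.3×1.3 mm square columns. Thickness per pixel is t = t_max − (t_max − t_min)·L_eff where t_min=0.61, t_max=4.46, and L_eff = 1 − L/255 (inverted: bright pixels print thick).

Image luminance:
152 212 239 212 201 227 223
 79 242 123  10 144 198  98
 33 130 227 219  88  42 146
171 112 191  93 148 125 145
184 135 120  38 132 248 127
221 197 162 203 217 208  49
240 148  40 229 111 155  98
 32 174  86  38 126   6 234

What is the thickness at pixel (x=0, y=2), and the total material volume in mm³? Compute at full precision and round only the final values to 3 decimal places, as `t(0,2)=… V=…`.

span = t_max - t_min = 4.46 - 0.61 = 3.850
L(0,2) = 33, L_eff = 1 - 33/255 = 0.870588 (inverted)
t(0,2) = 4.46 - 3.850·0.870588 = 1.108
Σt over all 8·7 pixels = 201173/1275 ≈ 157.7827451
V = pitch²·Σt = 1.3²·201173/1275 = 266.653

t(0,2)=1.108 V=266.653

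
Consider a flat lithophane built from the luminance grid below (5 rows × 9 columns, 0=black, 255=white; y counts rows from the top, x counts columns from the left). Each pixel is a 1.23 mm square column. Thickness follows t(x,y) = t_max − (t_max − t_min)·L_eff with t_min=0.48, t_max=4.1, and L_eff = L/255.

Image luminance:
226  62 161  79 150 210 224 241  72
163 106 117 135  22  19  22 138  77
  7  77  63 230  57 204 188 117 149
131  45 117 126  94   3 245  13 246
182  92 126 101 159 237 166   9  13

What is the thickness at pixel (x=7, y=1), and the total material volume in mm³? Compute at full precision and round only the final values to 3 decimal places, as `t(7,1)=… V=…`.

t(7,1)=2.141 V=162.702

span = t_max - t_min = 4.1 - 0.48 = 3.620
L(7,1) = 138, L_eff = 138/255 = 0.541176
t(7,1) = 4.1 - 3.620·0.541176 = 2.141
Σt over all 5·9 pixels = 228529/2125 ≈ 107.5430588
V = pitch²·Σt = 1.23²·228529/2125 = 162.702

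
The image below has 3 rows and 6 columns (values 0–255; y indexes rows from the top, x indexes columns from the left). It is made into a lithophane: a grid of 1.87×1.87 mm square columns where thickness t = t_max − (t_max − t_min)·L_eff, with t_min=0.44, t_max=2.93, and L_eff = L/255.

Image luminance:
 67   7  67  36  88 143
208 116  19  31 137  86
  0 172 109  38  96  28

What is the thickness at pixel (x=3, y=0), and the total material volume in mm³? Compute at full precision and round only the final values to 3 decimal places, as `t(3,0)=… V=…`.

t(3,0)=2.578 V=134.983

span = t_max - t_min = 2.93 - 0.44 = 2.490
L(3,0) = 36, L_eff = 36/255 = 0.141176
t(3,0) = 2.93 - 2.490·0.141176 = 2.578
Σt over all 3·6 pixels = 164053/4250 ≈ 38.6007059
V = pitch²·Σt = 1.87²·164053/4250 = 134.983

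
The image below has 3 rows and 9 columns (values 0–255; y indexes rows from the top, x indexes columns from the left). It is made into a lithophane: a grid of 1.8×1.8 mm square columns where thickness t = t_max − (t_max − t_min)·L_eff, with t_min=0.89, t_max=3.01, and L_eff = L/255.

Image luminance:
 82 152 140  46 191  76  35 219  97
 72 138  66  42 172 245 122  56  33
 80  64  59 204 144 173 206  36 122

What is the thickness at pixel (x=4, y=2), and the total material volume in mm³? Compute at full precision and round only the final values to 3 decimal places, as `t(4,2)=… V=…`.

t(4,2)=1.813 V=180.566

span = t_max - t_min = 3.01 - 0.89 = 2.120
L(4,2) = 144, L_eff = 144/255 = 0.564706
t(4,2) = 3.01 - 2.120·0.564706 = 1.813
Σt over all 3·9 pixels = 473707/8500 ≈ 55.7302353
V = pitch²·Σt = 1.8²·473707/8500 = 180.566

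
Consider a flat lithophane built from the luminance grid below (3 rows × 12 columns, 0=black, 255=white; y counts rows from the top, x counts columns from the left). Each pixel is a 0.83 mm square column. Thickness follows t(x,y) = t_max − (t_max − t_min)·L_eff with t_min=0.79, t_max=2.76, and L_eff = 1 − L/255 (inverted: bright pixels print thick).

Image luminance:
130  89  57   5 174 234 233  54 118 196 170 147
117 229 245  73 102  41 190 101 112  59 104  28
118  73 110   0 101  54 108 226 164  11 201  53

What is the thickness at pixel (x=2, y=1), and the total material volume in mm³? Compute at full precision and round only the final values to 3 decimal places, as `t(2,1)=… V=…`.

span = t_max - t_min = 2.76 - 0.79 = 1.970
L(2,1) = 245, L_eff = 1 - 245/255 = 0.039216 (inverted)
t(2,1) = 2.76 - 1.970·0.039216 = 2.683
Σt over all 3·12 pixels = 519313/8500 ≈ 61.0956471
V = pitch²·Σt = 0.83²·519313/8500 = 42.089

t(2,1)=2.683 V=42.089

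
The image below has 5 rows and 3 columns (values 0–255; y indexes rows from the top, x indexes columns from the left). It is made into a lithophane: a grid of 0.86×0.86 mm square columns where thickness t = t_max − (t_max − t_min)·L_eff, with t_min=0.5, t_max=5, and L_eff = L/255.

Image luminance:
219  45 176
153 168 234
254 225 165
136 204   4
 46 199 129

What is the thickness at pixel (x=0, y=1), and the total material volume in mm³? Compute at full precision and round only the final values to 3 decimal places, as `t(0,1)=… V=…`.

t(0,1)=2.300 V=24.707

span = t_max - t_min = 5 - 0.5 = 4.500
L(0,1) = 153, L_eff = 153/255 = 0.600000
t(0,1) = 5 - 4.500·0.600000 = 2.300
Σt over all 5·3 pixels = 5679/170 ≈ 33.4058824
V = pitch²·Σt = 0.86²·5679/170 = 24.707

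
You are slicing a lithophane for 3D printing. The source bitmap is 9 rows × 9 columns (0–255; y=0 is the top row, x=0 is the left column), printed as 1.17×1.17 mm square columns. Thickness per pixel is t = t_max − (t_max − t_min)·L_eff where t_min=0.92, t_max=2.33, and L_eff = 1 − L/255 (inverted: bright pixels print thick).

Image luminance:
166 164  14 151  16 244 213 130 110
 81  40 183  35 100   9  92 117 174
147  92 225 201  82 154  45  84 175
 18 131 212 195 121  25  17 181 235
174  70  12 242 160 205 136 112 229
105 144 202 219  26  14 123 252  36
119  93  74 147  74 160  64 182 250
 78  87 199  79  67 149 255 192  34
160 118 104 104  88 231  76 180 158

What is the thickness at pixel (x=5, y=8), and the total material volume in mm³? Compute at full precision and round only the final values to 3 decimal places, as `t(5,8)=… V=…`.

span = t_max - t_min = 2.33 - 0.92 = 1.410
L(5,8) = 231, L_eff = 1 - 231/255 = 0.094118 (inverted)
t(5,8) = 2.33 - 1.410·0.094118 = 2.197
Σt over all 9·9 pixels = 560217/4250 ≈ 131.8157647
V = pitch²·Σt = 1.17²·560217/4250 = 180.443

t(5,8)=2.197 V=180.443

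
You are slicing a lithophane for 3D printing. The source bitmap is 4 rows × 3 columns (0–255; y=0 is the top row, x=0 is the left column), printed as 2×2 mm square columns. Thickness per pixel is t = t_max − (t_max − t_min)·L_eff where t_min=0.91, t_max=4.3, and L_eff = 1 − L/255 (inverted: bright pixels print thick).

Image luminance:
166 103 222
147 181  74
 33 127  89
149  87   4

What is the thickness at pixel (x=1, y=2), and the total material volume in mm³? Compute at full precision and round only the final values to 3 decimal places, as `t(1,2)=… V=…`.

t(1,2)=2.598 V=117.170

span = t_max - t_min = 4.3 - 0.91 = 3.390
L(1,2) = 127, L_eff = 1 - 127/255 = 0.501961 (inverted)
t(1,2) = 4.3 - 3.390·0.501961 = 2.598
Σt over all 4·3 pixels = 124493/4250 ≈ 29.2924706
V = pitch²·Σt = 2²·124493/4250 = 117.170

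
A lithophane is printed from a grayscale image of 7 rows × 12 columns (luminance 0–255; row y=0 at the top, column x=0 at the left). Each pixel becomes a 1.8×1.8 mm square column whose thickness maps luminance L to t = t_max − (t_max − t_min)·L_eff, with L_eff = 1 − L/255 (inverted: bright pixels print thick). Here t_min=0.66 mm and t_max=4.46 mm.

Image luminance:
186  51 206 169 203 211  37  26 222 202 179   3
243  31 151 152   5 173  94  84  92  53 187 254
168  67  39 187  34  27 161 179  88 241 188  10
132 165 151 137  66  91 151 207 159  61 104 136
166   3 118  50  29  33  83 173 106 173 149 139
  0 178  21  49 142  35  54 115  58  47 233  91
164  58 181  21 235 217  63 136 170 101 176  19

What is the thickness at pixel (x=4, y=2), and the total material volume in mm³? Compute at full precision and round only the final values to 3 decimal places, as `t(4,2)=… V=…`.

t(4,2)=1.167 V=659.987

span = t_max - t_min = 4.46 - 0.66 = 3.800
L(4,2) = 34, L_eff = 1 - 34/255 = 0.866667 (inverted)
t(4,2) = 4.46 - 3.800·0.866667 = 1.167
Σt over all 7·12 pixels = 259717/1275 ≈ 203.6996078
V = pitch²·Σt = 1.8²·259717/1275 = 659.987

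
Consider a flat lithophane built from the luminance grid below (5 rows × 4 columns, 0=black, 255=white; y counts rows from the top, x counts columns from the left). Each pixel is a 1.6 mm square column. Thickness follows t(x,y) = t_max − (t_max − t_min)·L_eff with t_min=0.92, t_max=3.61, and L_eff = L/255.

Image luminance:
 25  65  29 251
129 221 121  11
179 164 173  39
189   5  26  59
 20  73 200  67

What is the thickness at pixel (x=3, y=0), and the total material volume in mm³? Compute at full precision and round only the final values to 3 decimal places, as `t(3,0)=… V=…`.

t(3,0)=0.962 V=129.579

span = t_max - t_min = 3.61 - 0.92 = 2.690
L(3,0) = 251, L_eff = 251/255 = 0.984314
t(3,0) = 3.61 - 2.690·0.984314 = 0.962
Σt over all 5·4 pixels = 215121/4250 ≈ 50.6167059
V = pitch²·Σt = 1.6²·215121/4250 = 129.579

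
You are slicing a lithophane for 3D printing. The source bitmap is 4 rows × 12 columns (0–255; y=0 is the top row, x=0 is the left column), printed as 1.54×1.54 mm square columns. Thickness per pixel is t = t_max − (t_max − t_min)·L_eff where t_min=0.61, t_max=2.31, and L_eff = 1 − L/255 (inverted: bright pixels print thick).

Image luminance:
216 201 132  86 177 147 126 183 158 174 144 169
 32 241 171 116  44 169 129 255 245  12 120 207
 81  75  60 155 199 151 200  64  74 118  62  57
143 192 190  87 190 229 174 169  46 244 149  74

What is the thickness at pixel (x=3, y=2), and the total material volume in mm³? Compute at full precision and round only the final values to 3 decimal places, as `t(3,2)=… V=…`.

t(3,2)=1.643 V=177.538

span = t_max - t_min = 2.31 - 0.61 = 1.700
L(3,2) = 155, L_eff = 1 - 155/255 = 0.392157 (inverted)
t(3,2) = 2.31 - 1.700·0.392157 = 1.643
Σt over all 4·12 pixels = 74.86
V = pitch²·Σt = 1.54²·74.86 = 177.538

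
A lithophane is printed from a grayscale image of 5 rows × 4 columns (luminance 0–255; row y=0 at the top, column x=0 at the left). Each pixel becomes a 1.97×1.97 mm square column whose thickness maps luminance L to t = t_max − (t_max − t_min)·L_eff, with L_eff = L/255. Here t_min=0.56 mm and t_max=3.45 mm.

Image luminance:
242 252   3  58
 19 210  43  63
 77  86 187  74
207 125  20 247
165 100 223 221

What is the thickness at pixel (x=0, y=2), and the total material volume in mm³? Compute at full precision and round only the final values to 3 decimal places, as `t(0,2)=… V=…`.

span = t_max - t_min = 3.45 - 0.56 = 2.890
L(0,2) = 77, L_eff = 77/255 = 0.301961
t(0,2) = 3.45 - 2.890·0.301961 = 2.577
Σt over all 5·4 pixels = 39.284
V = pitch²·Σt = 1.97²·39.284 = 152.457

t(0,2)=2.577 V=152.457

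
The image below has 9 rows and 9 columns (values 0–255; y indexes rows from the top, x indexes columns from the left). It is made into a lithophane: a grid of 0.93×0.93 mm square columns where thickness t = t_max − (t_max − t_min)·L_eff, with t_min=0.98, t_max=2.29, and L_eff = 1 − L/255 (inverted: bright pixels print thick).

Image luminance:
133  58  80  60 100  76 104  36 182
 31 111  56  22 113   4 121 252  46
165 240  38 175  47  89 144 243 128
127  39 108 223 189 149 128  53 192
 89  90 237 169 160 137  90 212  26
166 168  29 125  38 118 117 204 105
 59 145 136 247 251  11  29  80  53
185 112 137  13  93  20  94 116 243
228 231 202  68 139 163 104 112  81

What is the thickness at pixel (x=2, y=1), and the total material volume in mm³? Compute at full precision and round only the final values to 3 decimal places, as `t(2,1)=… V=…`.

span = t_max - t_min = 2.29 - 0.98 = 1.310
L(2,1) = 56, L_eff = 1 - 56/255 = 0.780392 (inverted)
t(2,1) = 2.29 - 1.310·0.780392 = 1.268
Σt over all 9·9 pixels = 823526/6375 ≈ 129.1805490
V = pitch²·Σt = 0.93²·823526/6375 = 111.728

t(2,1)=1.268 V=111.728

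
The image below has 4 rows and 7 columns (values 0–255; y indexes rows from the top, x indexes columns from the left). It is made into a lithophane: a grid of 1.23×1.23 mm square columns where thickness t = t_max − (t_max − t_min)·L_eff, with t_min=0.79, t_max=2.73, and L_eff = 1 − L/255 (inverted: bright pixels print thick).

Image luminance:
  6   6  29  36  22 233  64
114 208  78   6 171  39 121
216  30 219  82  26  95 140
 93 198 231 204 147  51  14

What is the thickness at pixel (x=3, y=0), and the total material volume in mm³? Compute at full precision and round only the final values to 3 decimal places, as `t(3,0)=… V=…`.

span = t_max - t_min = 2.73 - 0.79 = 1.940
L(3,0) = 36, L_eff = 1 - 36/255 = 0.858824 (inverted)
t(3,0) = 2.73 - 1.940·0.858824 = 1.064
Σt over all 4·7 pixels = 561293/12750 ≈ 44.0229804
V = pitch²·Σt = 1.23²·561293/12750 = 66.602

t(3,0)=1.064 V=66.602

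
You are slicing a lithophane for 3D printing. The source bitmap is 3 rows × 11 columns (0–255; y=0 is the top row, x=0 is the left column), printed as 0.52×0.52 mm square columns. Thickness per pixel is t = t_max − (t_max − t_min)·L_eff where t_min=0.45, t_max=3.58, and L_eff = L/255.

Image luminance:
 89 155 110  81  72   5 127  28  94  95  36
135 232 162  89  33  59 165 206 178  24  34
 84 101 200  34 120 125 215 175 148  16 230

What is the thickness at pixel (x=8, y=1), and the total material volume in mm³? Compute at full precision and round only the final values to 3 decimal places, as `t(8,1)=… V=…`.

span = t_max - t_min = 3.58 - 0.45 = 3.130
L(8,1) = 178, L_eff = 178/255 = 0.698039
t(8,1) = 3.58 - 3.130·0.698039 = 1.395
Σt over all 3·11 pixels = 622643/8500 ≈ 73.2521176
V = pitch²·Σt = 0.52²·622643/8500 = 19.807

t(8,1)=1.395 V=19.807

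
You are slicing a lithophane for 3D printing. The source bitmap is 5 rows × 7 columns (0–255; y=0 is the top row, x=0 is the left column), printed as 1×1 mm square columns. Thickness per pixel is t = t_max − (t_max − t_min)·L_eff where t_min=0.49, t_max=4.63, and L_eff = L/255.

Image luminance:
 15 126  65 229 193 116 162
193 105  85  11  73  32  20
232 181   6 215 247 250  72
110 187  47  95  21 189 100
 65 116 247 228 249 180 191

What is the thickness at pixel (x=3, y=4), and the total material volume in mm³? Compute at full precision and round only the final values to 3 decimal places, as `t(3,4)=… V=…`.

span = t_max - t_min = 4.63 - 0.49 = 4.140
L(3,4) = 228, L_eff = 228/255 = 0.894118
t(3,4) = 4.63 - 4.140·0.894118 = 0.928
Σt over all 5·7 pixels = 735311/8500 ≈ 86.5071765
V = pitch²·Σt = 1²·735311/8500 = 86.507

t(3,4)=0.928 V=86.507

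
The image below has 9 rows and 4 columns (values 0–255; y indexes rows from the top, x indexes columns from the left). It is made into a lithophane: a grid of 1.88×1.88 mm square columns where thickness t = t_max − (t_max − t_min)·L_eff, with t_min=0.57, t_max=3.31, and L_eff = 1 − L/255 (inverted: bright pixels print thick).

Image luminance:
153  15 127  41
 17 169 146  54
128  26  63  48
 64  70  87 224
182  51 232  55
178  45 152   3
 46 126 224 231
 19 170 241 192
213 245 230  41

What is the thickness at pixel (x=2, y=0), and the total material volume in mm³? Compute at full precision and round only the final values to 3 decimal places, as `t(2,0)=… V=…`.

t(2,0)=1.935 V=236.133

span = t_max - t_min = 3.31 - 0.57 = 2.740
L(2,0) = 127, L_eff = 1 - 127/255 = 0.501961 (inverted)
t(2,0) = 3.31 - 2.740·0.501961 = 1.935
Σt over all 9·4 pixels = 141971/2125 ≈ 66.8098824
V = pitch²·Σt = 1.88²·141971/2125 = 236.133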